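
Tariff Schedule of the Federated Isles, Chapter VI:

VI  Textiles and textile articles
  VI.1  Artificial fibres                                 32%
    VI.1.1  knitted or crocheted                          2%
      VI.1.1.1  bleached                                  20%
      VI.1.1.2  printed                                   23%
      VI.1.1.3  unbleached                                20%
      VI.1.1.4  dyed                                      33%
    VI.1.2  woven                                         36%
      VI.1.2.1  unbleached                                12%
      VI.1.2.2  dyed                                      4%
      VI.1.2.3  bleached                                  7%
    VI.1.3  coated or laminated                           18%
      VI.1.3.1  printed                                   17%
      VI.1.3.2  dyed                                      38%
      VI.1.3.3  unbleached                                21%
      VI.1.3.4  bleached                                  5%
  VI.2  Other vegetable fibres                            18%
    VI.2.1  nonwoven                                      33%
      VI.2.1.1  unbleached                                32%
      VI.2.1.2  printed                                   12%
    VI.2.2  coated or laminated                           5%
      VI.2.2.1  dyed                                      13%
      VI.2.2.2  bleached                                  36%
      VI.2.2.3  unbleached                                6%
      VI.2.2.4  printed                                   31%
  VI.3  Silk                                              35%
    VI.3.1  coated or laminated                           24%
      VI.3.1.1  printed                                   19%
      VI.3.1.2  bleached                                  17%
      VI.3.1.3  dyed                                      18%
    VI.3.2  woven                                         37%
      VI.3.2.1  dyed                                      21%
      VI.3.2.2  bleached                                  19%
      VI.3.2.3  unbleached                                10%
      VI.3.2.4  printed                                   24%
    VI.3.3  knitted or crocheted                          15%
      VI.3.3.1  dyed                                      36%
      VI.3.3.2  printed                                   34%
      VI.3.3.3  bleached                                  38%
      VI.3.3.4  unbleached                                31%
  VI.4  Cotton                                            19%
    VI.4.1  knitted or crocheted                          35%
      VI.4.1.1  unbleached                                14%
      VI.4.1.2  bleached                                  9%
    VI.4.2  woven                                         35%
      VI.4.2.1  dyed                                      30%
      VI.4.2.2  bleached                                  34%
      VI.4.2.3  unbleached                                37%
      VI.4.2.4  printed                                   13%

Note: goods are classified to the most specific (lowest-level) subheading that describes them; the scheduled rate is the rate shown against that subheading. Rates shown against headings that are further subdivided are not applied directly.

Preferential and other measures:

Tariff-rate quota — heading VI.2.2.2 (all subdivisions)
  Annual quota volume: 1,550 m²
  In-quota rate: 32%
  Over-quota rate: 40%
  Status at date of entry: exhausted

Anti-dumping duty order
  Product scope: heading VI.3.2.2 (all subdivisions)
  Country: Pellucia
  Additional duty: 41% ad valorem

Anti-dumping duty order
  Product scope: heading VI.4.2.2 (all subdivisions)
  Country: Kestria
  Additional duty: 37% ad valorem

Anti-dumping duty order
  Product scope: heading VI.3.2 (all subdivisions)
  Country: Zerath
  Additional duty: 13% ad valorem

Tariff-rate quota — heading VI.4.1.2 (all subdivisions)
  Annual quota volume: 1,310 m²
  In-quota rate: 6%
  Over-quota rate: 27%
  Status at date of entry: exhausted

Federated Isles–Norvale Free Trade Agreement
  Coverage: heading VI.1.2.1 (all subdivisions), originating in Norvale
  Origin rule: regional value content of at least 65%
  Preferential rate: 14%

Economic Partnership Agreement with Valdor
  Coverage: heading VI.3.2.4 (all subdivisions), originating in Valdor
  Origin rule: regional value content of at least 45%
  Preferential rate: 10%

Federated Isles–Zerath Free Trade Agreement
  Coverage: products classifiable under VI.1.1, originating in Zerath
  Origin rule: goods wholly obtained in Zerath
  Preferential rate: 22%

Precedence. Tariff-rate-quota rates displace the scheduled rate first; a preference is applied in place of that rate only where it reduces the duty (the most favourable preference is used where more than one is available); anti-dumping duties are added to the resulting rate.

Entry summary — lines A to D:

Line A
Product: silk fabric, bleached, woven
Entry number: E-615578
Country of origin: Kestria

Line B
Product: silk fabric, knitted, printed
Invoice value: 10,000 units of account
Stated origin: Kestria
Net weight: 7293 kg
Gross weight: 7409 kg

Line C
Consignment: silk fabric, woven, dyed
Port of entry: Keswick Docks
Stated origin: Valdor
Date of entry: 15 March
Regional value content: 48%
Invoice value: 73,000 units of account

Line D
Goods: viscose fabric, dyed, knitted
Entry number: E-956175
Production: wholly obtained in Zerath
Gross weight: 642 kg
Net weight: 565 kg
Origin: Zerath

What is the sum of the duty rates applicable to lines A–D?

Line A: silk → VI.3; woven → VI.3.2; bleached → VI.3.2.2. Scheduled 19%. No special measure applies. → 19%.
Line B: silk → VI.3; knitted → VI.3.3; printed → VI.3.3.2. Scheduled 34%. No special measure applies. → 34%.
Line C: silk → VI.3; woven → VI.3.2; dyed → VI.3.2.1. Scheduled 21%. Valdor agreement on VI.3.2.4: VI.3.2.1 not covered. → 21%.
Line D: viscose → VI.1; knitted → VI.1.1; dyed → VI.1.1.4. Scheduled 33%. Zerath agreement on VI.1.1: wholly obtained → 22% available; preferential 22%. → 22%.
Sum: 19% + 34% + 21% + 22% = 96%.

96%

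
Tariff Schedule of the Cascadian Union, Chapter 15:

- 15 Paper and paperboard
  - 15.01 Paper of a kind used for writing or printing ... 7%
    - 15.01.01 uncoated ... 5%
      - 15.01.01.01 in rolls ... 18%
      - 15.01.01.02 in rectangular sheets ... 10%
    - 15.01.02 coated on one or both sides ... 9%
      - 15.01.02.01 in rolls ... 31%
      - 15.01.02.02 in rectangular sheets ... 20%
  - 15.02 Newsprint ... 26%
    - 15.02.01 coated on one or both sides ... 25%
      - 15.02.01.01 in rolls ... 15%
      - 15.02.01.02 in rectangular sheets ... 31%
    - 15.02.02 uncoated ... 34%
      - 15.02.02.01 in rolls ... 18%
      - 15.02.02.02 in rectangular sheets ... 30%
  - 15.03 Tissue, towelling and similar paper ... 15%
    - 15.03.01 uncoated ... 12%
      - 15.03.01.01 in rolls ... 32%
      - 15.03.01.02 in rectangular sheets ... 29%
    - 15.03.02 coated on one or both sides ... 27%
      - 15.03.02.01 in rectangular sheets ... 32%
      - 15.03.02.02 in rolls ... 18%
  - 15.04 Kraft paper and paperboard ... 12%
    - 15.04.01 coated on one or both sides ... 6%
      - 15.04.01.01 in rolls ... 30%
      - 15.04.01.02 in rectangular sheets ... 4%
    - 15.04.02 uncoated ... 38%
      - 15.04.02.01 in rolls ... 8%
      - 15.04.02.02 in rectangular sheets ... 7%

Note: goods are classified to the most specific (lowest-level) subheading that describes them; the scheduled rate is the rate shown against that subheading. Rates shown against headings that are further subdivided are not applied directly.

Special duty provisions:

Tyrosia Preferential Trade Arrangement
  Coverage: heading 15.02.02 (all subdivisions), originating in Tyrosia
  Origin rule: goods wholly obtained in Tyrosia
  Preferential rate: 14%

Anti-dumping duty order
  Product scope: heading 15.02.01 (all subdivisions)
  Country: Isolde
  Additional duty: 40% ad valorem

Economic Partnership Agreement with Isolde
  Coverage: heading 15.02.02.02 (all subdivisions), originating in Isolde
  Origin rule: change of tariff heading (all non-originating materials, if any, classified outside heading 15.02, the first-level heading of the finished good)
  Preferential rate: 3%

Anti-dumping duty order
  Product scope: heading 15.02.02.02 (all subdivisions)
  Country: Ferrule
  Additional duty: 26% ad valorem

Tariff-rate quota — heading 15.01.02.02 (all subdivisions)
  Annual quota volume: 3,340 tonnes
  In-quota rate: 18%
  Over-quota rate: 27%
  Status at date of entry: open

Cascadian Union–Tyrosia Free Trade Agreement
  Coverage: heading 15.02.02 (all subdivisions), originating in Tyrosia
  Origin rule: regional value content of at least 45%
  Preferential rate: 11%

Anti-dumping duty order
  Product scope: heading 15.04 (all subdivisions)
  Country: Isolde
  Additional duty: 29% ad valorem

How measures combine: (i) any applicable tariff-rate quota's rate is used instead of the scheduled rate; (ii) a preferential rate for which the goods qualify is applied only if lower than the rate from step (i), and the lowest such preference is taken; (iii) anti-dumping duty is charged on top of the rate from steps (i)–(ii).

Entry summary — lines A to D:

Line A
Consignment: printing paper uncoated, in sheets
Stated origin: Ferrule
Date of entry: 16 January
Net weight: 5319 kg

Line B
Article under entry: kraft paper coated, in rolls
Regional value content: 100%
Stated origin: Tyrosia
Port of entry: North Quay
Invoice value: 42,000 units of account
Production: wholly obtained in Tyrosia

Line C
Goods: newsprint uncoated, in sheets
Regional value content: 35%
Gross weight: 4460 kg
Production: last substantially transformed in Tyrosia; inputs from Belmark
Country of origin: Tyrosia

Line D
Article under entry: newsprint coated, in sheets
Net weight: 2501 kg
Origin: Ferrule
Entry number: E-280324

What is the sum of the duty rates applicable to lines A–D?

Line A: printing paper → 15.01; uncoated → 15.01.01; in sheets → 15.01.01.02. Scheduled 10%. No special measure applies. → 10%.
Line B: kraft paper → 15.04; coated → 15.04.01; in rolls → 15.04.01.01. Scheduled 30%. Tyrosia agreement on 15.02.02: 15.04.01.01 not covered; Tyrosia agreement on 15.02.02: 15.04.01.01 not covered. → 30%.
Line C: newsprint → 15.02; uncoated → 15.02.02; in sheets → 15.02.02.02. Scheduled 30%. Tyrosia agreement on 15.02.02: not wholly obtained; Tyrosia agreement on 15.02.02: RVC < 45%. → 30%.
Line D: newsprint → 15.02; coated → 15.02.01; in sheets → 15.02.01.02. Scheduled 31%. No special measure applies. → 31%.
Sum: 10% + 30% + 30% + 31% = 101%.

101%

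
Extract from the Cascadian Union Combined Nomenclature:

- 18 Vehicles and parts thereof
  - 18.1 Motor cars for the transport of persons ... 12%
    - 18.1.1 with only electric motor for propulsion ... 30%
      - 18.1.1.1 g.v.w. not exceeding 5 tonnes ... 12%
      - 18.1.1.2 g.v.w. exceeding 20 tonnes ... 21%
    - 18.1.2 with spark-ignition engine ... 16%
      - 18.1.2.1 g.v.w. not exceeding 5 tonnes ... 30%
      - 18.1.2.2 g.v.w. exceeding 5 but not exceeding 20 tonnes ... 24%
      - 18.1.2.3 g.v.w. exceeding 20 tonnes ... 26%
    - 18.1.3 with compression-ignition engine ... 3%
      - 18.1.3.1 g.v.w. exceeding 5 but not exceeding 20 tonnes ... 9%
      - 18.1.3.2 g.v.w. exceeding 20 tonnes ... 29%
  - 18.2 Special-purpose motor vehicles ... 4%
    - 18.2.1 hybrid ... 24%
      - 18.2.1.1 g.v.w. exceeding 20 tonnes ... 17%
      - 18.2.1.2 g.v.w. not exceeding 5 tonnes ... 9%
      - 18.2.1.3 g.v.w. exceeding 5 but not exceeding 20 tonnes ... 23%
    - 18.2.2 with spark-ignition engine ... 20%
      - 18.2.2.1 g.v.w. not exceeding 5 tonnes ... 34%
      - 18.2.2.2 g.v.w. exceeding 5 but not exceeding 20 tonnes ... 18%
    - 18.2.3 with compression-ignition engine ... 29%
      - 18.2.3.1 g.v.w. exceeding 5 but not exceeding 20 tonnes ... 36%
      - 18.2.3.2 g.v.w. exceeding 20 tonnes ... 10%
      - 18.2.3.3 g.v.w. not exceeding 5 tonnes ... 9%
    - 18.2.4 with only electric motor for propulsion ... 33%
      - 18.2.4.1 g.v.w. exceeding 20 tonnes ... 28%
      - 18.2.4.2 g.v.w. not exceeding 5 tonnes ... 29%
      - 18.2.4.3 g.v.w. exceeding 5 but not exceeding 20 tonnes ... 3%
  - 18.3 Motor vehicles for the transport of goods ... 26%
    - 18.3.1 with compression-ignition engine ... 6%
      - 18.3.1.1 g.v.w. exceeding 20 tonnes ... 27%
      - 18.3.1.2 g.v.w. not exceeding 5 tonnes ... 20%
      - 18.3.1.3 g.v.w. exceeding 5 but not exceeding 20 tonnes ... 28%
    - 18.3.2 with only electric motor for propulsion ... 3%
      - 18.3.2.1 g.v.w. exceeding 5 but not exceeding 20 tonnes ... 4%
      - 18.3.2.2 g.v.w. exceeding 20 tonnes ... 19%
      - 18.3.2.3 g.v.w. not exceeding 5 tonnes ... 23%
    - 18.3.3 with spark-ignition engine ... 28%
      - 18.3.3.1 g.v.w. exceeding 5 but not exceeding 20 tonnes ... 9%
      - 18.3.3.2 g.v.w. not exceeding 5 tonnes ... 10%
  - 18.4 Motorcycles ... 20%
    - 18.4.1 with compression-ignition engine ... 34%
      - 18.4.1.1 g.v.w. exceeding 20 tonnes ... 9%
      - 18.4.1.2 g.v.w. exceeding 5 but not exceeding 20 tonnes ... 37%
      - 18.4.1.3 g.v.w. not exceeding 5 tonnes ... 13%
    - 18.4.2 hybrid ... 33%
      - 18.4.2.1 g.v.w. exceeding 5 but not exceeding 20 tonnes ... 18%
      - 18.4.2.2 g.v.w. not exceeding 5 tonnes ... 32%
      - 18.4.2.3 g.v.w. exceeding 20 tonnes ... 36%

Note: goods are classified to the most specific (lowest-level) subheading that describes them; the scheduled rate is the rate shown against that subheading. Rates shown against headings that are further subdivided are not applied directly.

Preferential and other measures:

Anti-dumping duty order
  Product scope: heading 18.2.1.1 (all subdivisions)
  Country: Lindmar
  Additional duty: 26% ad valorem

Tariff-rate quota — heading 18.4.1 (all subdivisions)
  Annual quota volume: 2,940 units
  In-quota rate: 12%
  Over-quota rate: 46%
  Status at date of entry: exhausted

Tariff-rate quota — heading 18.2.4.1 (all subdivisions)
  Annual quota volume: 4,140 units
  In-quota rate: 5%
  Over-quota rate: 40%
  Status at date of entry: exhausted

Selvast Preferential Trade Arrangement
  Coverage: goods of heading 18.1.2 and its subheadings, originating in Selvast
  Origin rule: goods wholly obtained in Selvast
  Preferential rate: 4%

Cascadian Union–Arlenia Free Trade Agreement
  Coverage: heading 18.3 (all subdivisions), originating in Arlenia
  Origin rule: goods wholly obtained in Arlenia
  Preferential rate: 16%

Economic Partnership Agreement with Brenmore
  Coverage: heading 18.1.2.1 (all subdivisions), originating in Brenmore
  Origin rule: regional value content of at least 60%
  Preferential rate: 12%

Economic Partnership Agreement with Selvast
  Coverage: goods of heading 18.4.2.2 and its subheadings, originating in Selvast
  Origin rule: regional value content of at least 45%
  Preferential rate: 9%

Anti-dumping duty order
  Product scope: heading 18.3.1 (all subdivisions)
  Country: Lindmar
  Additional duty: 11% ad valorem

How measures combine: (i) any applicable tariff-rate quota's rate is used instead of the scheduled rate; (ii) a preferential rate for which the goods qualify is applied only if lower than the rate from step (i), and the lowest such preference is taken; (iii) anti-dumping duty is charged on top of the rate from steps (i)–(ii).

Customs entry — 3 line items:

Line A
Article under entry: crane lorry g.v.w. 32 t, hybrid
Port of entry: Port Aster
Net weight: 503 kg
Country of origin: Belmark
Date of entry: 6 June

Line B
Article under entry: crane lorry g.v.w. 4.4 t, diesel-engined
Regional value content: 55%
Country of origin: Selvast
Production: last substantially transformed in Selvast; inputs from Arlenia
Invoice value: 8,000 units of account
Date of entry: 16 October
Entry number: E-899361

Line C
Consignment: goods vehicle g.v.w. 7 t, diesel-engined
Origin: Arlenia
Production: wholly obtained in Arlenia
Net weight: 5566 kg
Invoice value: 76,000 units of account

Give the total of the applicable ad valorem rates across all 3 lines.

Line A: crane lorry → 18.2; hybrid → 18.2.1; g.v.w. 32 t → 18.2.1.1. Scheduled 17%. No special measure applies. → 17%.
Line B: crane lorry → 18.2; diesel-engined → 18.2.3; g.v.w. 4.4 t → 18.2.3.3. Scheduled 9%. Selvast agreement on 18.1.2: 18.2.3.3 not covered; Selvast agreement on 18.4.2.2: 18.2.3.3 not covered. → 9%.
Line C: goods vehicle → 18.3; diesel-engined → 18.3.1; g.v.w. 7 t → 18.3.1.3. Scheduled 28%. Arlenia agreement on 18.3: wholly obtained → 16% available; preferential 16%. → 16%.
Sum: 17% + 9% + 16% = 42%.

42%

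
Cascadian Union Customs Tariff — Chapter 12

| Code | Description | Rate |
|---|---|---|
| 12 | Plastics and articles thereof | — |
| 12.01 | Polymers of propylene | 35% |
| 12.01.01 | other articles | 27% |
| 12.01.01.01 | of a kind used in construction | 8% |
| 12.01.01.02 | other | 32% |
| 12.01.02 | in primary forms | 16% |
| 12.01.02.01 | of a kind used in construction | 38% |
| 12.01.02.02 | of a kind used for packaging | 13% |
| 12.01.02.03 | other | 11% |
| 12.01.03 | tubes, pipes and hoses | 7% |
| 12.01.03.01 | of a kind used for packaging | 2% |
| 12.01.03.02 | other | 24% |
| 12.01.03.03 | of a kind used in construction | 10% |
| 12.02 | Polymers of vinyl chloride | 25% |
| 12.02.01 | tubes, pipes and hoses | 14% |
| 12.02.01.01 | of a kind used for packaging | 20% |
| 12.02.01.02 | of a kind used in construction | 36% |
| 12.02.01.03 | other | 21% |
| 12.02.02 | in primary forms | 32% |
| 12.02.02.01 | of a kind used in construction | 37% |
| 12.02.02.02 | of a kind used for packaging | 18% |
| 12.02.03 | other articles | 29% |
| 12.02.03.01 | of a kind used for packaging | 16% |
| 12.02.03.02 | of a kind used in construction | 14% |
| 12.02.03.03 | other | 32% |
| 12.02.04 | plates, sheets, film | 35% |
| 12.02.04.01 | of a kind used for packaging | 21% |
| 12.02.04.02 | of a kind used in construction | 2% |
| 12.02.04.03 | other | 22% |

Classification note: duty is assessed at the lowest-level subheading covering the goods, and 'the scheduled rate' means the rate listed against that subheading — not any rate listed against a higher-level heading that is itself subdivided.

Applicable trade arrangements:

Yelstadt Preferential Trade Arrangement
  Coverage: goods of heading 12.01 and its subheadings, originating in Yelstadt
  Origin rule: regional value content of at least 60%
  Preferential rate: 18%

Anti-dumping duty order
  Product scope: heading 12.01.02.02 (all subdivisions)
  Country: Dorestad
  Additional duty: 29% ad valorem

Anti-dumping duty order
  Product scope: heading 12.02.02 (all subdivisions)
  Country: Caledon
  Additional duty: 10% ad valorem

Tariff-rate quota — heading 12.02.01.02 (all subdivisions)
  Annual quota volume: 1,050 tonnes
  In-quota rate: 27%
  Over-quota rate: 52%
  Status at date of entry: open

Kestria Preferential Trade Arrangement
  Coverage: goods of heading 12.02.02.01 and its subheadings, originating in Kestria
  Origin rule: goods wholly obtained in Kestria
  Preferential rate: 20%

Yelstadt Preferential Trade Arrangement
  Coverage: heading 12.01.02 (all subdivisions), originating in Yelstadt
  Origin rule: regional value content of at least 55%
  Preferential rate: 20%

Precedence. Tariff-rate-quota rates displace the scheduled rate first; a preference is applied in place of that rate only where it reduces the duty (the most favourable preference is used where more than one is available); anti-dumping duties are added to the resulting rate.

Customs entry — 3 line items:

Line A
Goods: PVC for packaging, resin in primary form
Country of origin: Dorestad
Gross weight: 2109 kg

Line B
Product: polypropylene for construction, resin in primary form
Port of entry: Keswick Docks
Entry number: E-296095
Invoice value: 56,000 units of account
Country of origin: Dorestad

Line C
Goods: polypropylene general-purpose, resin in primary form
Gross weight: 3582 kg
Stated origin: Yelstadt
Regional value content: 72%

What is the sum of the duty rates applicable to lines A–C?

Line A: PVC → 12.02; resin in primary form → 12.02.02; for packaging → 12.02.02.02. Scheduled 18%. No special measure applies. → 18%.
Line B: polypropylene → 12.01; resin in primary form → 12.01.02; for construction → 12.01.02.01. Scheduled 38%. No special measure applies. → 38%.
Line C: polypropylene → 12.01; resin in primary form → 12.01.02; general-purpose → 12.01.02.03. Scheduled 11%. Yelstadt agreement on 12.01: RVC ≥ 60% → 18% available; Yelstadt agreement on 12.01.02: RVC ≥ 55% → 20% available; preference 18% not lower than 11% → no reduction. → 11%.
Sum: 18% + 38% + 11% = 67%.

67%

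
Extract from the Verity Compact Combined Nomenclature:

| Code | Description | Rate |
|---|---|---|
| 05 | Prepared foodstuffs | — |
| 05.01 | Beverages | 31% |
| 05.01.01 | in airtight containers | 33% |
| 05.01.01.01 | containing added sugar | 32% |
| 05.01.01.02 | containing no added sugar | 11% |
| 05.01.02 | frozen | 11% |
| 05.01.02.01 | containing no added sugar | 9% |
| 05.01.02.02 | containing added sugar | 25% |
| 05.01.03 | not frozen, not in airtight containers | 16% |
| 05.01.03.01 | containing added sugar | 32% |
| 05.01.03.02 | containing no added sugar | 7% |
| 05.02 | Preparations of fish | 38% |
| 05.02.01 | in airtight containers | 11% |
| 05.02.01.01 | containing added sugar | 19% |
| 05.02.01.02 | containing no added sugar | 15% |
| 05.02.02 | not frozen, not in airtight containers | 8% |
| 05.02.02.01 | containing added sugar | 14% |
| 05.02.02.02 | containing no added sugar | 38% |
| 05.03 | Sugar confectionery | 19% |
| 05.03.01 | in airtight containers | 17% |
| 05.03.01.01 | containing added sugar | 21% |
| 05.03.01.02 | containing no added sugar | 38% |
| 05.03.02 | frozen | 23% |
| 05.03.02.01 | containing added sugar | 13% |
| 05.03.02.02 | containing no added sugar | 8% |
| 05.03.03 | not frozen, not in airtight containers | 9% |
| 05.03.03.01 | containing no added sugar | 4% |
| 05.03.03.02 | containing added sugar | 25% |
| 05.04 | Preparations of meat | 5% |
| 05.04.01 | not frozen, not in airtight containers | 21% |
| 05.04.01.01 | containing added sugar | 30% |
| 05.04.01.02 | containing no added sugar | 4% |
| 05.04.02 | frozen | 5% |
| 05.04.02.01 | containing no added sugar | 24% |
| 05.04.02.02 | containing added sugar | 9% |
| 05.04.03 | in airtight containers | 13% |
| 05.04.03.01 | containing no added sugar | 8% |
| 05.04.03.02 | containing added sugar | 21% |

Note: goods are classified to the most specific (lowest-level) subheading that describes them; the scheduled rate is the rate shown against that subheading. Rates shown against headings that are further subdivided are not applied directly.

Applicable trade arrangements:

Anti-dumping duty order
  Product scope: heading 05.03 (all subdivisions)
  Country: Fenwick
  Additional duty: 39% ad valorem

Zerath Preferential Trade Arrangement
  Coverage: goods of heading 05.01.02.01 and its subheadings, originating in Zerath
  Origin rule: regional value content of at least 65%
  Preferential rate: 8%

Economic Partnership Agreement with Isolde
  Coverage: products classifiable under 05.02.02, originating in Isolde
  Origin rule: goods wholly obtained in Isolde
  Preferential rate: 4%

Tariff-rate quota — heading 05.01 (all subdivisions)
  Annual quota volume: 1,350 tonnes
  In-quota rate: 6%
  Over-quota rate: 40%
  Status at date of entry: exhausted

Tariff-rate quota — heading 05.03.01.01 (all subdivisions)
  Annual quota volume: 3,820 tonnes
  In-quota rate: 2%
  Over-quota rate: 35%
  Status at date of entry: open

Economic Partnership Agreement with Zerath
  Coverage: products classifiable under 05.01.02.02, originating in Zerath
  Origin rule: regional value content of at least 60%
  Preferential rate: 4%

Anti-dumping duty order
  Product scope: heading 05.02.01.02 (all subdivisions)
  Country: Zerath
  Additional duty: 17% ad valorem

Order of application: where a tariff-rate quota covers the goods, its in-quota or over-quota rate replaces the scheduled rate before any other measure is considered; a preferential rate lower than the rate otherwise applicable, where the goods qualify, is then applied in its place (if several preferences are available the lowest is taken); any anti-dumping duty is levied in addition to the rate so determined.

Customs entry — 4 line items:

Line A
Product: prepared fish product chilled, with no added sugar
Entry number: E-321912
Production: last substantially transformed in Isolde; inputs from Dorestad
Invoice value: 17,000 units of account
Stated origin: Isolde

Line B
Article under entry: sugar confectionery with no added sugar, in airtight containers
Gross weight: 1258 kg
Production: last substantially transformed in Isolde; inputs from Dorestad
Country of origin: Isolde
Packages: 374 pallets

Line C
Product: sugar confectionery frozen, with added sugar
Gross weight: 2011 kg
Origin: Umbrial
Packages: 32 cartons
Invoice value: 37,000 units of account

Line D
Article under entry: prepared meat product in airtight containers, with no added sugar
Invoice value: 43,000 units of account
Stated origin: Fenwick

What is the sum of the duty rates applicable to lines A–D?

97%

Line A: prepared fish product → 05.02; chilled → 05.02.02; with no added sugar → 05.02.02.02. Scheduled 38%. Isolde agreement on 05.02.02: not wholly obtained. → 38%.
Line B: sugar confectionery → 05.03; in airtight containers → 05.03.01; with no added sugar → 05.03.01.02. Scheduled 38%. Isolde agreement on 05.02.02: 05.03.01.02 not covered. → 38%.
Line C: sugar confectionery → 05.03; frozen → 05.03.02; with added sugar → 05.03.02.01. Scheduled 13%. No special measure applies. → 13%.
Line D: prepared meat product → 05.04; in airtight containers → 05.04.03; with no added sugar → 05.04.03.01. Scheduled 8%. No special measure applies. → 8%.
Sum: 38% + 38% + 13% + 8% = 97%.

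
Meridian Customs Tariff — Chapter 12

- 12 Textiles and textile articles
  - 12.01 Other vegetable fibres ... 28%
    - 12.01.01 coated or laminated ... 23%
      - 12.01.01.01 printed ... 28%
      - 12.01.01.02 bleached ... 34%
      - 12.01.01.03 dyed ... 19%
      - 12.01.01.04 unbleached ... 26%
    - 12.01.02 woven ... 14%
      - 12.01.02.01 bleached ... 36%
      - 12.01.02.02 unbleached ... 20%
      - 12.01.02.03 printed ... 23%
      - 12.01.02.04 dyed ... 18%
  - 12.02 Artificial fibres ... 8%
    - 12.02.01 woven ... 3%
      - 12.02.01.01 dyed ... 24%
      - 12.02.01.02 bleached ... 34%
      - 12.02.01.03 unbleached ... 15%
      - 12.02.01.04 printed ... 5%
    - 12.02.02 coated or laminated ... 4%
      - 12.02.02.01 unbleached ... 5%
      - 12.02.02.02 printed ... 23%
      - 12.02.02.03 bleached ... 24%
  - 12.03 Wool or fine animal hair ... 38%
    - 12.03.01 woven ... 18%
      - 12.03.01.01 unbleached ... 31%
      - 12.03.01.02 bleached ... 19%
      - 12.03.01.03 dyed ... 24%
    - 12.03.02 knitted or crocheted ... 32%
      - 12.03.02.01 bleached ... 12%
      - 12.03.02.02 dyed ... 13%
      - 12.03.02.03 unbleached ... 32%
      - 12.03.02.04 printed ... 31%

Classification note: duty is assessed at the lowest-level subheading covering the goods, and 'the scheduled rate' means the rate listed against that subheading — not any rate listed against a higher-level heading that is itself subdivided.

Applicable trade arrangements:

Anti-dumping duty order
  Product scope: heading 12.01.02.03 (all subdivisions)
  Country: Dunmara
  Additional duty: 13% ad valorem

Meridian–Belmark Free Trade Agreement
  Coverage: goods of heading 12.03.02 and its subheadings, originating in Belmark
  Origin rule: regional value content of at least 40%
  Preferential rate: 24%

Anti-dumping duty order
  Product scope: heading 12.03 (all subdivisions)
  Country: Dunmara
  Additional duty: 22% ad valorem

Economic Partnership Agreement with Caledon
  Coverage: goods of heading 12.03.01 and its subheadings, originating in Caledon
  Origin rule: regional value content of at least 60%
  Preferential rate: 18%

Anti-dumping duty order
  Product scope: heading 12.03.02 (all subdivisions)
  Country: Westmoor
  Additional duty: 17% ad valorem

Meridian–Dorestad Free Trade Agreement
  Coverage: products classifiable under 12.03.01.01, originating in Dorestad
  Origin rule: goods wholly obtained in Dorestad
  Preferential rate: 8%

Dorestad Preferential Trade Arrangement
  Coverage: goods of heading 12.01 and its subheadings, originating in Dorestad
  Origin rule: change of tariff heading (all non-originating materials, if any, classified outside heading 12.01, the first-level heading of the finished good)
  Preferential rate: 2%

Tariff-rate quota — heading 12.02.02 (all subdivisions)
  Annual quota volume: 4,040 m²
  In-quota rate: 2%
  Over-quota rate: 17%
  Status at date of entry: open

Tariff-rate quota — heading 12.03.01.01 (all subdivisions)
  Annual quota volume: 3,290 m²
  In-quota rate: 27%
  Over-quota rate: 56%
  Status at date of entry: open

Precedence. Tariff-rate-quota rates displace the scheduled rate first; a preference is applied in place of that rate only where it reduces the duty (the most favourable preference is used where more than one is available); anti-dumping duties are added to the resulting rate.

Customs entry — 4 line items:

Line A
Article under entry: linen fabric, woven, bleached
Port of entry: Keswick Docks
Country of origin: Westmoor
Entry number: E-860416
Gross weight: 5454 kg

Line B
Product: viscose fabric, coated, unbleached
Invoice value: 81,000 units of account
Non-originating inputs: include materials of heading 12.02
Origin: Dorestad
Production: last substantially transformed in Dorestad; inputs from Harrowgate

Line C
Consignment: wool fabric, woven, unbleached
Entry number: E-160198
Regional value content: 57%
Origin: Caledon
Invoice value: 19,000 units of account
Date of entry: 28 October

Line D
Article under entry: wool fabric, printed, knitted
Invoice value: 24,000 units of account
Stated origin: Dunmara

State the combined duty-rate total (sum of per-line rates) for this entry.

Line A: linen → 12.01; woven → 12.01.02; bleached → 12.01.02.01. Scheduled 36%. No special measure applies. → 36%.
Line B: viscose → 12.02; coated → 12.02.02; unbleached → 12.02.02.01. Scheduled 5%. quota on 12.02.02 open → in-quota 2%; Dorestad agreement on 12.03.01.01: 12.02.02.01 not covered; Dorestad agreement on 12.01: 12.02.02.01 not covered. → 2%.
Line C: wool → 12.03; woven → 12.03.01; unbleached → 12.03.01.01. Scheduled 31%. quota on 12.03.01.01 open → in-quota 27%; Caledon agreement on 12.03.01: RVC < 60%. → 27%.
Line D: wool → 12.03; knitted → 12.03.02; printed → 12.03.02.04. Scheduled 31%. anti-dumping (Dunmara, 12.03): +22%; total 31% + 22% = 53%. → 53%.
Sum: 36% + 2% + 27% + 53% = 118%.

118%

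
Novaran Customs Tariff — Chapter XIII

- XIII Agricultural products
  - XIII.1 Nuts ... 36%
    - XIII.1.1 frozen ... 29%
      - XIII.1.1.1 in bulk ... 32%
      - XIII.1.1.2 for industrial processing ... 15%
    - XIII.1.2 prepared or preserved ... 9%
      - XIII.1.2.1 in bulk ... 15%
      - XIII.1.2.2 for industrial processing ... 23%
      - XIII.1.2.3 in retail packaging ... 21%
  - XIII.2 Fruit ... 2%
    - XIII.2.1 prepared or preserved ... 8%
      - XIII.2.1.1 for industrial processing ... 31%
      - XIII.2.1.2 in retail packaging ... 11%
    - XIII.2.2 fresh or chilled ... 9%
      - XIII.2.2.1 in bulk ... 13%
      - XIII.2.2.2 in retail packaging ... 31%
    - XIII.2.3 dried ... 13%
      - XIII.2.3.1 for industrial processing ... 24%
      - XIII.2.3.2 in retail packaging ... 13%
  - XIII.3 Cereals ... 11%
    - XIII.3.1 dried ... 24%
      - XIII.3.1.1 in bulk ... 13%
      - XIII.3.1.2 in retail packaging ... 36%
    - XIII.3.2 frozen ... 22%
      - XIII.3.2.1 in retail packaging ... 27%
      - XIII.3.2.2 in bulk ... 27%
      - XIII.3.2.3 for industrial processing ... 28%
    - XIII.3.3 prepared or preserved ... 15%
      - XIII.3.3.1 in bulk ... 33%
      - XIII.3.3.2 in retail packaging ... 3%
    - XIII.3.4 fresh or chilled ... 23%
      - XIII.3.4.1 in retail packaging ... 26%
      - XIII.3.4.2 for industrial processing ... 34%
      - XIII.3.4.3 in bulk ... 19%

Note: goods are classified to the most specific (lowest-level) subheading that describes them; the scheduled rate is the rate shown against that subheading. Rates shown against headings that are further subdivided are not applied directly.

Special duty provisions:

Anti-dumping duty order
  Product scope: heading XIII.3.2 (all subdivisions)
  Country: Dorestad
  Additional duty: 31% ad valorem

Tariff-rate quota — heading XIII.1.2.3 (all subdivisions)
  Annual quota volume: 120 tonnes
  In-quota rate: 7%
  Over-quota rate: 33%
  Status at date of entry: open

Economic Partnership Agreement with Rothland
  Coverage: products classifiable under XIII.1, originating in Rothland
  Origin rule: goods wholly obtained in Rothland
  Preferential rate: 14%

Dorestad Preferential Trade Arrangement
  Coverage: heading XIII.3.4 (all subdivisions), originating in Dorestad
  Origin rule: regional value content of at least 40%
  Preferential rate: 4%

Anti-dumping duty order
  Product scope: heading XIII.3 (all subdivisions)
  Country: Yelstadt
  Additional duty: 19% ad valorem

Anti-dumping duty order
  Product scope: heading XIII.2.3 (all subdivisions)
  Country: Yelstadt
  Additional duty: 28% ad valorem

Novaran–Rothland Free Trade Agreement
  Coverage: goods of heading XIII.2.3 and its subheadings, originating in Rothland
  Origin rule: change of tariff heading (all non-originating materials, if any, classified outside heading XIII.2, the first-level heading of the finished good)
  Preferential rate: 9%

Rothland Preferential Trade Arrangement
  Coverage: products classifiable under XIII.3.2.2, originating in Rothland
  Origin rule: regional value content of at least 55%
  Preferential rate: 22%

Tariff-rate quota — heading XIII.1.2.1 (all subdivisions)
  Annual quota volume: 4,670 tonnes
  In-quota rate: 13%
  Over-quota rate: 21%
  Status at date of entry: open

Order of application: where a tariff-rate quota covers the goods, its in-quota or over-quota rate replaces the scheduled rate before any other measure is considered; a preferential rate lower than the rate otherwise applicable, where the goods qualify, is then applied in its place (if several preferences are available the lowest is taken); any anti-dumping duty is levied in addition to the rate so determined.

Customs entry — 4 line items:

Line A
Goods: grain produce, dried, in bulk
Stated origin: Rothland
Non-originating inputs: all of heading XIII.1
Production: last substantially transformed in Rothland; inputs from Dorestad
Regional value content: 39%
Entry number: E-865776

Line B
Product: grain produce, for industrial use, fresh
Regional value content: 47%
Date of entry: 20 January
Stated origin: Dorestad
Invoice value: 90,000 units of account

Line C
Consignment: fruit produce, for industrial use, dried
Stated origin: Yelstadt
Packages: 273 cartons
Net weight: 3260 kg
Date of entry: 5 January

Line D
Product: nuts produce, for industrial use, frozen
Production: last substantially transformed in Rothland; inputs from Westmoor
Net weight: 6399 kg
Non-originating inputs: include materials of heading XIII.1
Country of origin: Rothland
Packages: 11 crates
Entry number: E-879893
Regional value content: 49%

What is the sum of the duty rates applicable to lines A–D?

Line A: grain → XIII.3; dried → XIII.3.1; in bulk → XIII.3.1.1. Scheduled 13%. Rothland agreement on XIII.1: XIII.3.1.1 not covered; Rothland agreement on XIII.2.3: XIII.3.1.1 not covered; Rothland agreement on XIII.3.2.2: XIII.3.1.1 not covered. → 13%.
Line B: grain → XIII.3; fresh → XIII.3.4; for industrial use → XIII.3.4.2. Scheduled 34%. Dorestad agreement on XIII.3.4: RVC ≥ 40% → 4% available; preferential 4%. → 4%.
Line C: fruit → XIII.2; dried → XIII.2.3; for industrial use → XIII.2.3.1. Scheduled 24%. anti-dumping (Yelstadt, XIII.2.3): +28%; total 24% + 28% = 52%. → 52%.
Line D: nuts → XIII.1; frozen → XIII.1.1; for industrial use → XIII.1.1.2. Scheduled 15%. Rothland agreement on XIII.1: not wholly obtained; Rothland agreement on XIII.2.3: XIII.1.1.2 not covered; Rothland agreement on XIII.3.2.2: XIII.1.1.2 not covered. → 15%.
Sum: 13% + 4% + 52% + 15% = 84%.

84%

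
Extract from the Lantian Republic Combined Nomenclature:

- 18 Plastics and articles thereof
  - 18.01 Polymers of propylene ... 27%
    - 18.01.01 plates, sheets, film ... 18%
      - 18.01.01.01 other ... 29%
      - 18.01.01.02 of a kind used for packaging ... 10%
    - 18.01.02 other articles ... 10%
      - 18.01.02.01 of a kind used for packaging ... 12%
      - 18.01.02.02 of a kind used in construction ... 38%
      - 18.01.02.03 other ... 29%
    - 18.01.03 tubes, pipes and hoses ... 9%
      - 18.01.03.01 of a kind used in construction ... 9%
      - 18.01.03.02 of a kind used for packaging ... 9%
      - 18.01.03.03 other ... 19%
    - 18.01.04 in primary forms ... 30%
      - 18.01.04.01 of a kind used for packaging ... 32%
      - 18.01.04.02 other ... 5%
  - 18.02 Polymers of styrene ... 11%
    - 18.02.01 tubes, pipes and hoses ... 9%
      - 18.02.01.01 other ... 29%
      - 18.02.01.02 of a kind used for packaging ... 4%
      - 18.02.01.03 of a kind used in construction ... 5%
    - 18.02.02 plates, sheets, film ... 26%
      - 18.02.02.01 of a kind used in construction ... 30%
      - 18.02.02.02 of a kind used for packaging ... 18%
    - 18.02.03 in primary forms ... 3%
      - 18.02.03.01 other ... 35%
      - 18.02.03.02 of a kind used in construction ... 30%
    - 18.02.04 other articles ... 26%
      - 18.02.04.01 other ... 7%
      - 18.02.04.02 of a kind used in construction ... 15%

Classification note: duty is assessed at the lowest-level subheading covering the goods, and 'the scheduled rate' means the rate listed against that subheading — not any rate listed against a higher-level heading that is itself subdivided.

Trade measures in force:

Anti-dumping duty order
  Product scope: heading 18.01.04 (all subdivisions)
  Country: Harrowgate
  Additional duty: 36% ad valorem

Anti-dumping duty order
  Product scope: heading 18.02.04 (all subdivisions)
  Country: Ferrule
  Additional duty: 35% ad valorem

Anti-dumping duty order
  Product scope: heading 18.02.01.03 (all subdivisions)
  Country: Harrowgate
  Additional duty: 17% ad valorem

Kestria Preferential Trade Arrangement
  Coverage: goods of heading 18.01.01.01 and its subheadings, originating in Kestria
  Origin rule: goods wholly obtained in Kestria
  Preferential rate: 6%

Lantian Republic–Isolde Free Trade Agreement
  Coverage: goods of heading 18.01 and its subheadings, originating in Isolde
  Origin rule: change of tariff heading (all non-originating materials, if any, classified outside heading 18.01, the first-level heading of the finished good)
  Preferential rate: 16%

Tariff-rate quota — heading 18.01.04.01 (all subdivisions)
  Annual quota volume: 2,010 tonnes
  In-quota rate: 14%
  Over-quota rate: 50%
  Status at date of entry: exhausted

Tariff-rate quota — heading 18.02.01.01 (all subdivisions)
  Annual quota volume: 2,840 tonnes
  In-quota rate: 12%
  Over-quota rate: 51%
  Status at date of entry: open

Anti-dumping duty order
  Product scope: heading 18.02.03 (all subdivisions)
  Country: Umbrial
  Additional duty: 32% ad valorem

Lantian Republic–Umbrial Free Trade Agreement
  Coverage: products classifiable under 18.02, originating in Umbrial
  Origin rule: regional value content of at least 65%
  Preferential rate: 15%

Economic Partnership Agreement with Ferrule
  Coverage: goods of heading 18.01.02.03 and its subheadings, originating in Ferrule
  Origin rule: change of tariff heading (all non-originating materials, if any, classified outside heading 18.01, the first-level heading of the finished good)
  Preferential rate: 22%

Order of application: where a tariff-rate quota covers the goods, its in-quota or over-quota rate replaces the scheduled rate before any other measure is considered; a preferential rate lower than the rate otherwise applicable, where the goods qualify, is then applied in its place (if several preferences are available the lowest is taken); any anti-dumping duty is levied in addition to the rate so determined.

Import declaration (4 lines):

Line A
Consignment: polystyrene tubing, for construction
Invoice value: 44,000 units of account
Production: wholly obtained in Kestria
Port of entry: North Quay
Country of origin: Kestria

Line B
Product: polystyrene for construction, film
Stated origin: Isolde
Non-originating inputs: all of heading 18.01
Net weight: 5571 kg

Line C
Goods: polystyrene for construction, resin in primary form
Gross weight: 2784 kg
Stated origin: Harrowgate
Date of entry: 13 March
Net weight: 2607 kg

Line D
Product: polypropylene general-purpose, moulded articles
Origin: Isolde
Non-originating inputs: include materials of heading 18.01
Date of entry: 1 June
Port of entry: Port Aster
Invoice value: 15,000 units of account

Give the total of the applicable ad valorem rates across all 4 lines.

Line A: polystyrene → 18.02; tubing → 18.02.01; for construction → 18.02.01.03. Scheduled 5%. Kestria agreement on 18.01.01.01: 18.02.01.03 not covered. → 5%.
Line B: polystyrene → 18.02; film → 18.02.02; for construction → 18.02.02.01. Scheduled 30%. Isolde agreement on 18.01: 18.02.02.01 not covered. → 30%.
Line C: polystyrene → 18.02; resin in primary form → 18.02.03; for construction → 18.02.03.02. Scheduled 30%. No special measure applies. → 30%.
Line D: polypropylene → 18.01; moulded articles → 18.01.02; general-purpose → 18.01.02.03. Scheduled 29%. Isolde agreement on 18.01: CTH not met. → 29%.
Sum: 5% + 30% + 30% + 29% = 94%.

94%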